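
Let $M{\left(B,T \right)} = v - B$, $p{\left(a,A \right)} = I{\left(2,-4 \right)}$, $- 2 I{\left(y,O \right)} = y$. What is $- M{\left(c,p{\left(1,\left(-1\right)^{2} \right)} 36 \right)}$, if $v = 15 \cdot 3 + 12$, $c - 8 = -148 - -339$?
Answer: $142$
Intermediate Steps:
$I{\left(y,O \right)} = - \frac{y}{2}$
$p{\left(a,A \right)} = -1$ ($p{\left(a,A \right)} = \left(- \frac{1}{2}\right) 2 = -1$)
$c = 199$ ($c = 8 - -191 = 8 + \left(-148 + 339\right) = 8 + 191 = 199$)
$v = 57$ ($v = 45 + 12 = 57$)
$M{\left(B,T \right)} = 57 - B$
$- M{\left(c,p{\left(1,\left(-1\right)^{2} \right)} 36 \right)} = - (57 - 199) = \left(-1\right) \left(-142\right) = 142$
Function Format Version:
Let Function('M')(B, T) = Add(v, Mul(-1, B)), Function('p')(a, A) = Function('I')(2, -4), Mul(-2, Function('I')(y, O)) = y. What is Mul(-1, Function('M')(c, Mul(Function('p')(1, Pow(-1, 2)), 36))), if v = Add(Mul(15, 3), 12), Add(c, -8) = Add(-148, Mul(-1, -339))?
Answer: 142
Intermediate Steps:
Function('I')(y, O) = Mul(Rational(-1, 2), y)
Function('p')(a, A) = -1 (Function('p')(a, A) = Mul(Rational(-1, 2), 2) = -1)
c = 199 (c = Add(8, Add(-148, Mul(-1, -339))) = Add(8, Add(-148, 339)) = Add(8, 191) = 199)
v = 57 (v = Add(45, 12) = 57)
Function('M')(B, T) = Add(57, Mul(-1, B))
Mul(-1, Function('M')(c, Mul(Function('p')(1, Pow(-1, 2)), 36))) = Mul(-1, Add(57, Mul(-1, 199))) = Mul(-1, Add(57, -199)) = Mul(-1, -142) = 142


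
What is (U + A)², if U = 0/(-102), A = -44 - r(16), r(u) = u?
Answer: 3600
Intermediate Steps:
A = -60 (A = -44 - 1*16 = -44 - 16 = -60)
U = 0 (U = 0*(-1/102) = 0)
(U + A)² = (0 - 60)² = (-60)² = 3600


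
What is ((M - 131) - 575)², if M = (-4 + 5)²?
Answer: 497025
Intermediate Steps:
M = 1 (M = 1² = 1)
((M - 131) - 575)² = ((1 - 131) - 575)² = (-130 - 575)² = (-705)² = 497025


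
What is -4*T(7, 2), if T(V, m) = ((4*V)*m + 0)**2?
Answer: -12544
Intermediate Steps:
T(V, m) = 16*V**2*m**2 (T(V, m) = (4*V*m + 0)**2 = (4*V*m)**2 = 16*V**2*m**2)
-4*T(7, 2) = -64*7**2*2**2 = -64*49*4 = -4*3136 = -12544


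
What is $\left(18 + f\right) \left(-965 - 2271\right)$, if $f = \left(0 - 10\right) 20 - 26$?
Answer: $673088$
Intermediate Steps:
$f = -226$ ($f = \left(-10\right) 20 - 26 = -200 - 26 = -226$)
$\left(18 + f\right) \left(-965 - 2271\right) = \left(18 - 226\right) \left(-965 - 2271\right) = \left(-208\right) \left(-3236\right) = 673088$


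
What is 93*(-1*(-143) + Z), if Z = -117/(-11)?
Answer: 157170/11 ≈ 14288.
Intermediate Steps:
Z = 117/11 (Z = -117*(-1/11) = 117/11 ≈ 10.636)
93*(-1*(-143) + Z) = 93*(-1*(-143) + 117/11) = 93*(143 + 117/11) = 93*(1690/11) = 157170/11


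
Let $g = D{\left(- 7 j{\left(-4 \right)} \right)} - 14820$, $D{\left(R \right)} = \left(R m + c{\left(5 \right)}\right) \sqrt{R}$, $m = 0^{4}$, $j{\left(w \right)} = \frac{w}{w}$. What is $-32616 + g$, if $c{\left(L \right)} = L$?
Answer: $-47436 + 5 i \sqrt{7} \approx -47436.0 + 13.229 i$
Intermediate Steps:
$j{\left(w \right)} = 1$
$m = 0$
$D{\left(R \right)} = 5 \sqrt{R}$ ($D{\left(R \right)} = \left(R 0 + 5\right) \sqrt{R} = \left(0 + 5\right) \sqrt{R} = 5 \sqrt{R}$)
$g = -14820 + 5 i \sqrt{7}$ ($g = 5 \sqrt{\left(-7\right) 1} - 14820 = 5 \sqrt{-7} - 14820 = 5 i \sqrt{7} - 14820 = -14820 + 5 i \sqrt{7} \approx -14820.0 + 13.229 i$)
$-32616 + g = -32616 - \left(14820 - 5 i \sqrt{7}\right) = -47436 + 5 i \sqrt{7}$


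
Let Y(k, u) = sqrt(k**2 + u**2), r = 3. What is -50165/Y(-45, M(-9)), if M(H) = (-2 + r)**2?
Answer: -50165*sqrt(2026)/2026 ≈ -1114.5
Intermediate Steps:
M(H) = 1 (M(H) = (-2 + 3)**2 = 1**2 = 1)
-50165/Y(-45, M(-9)) = -50165/sqrt((-45)**2 + 1**2) = -50165/sqrt(2025 + 1) = -50165*sqrt(2026)/2026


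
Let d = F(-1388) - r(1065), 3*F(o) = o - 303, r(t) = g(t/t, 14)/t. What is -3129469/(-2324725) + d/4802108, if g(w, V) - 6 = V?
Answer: 3200695131591751/2377842650823900 ≈ 1.3461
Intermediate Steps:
g(w, V) = 6 + V
r(t) = 20/t (r(t) = (6 + 14)/t = 20/t)
F(o) = -101 + o/3 (F(o) = (o - 303)/3 = (-303 + o)/3 = -101 + o/3)
d = -120065/213 (d = (-101 + (1/3)*(-1388)) - 20/1065 = (-101 - 1388/3) - 20/1065 = -1691/3 - 1*4/213 = -1691/3 - 4/213 = -120065/213 ≈ -563.69)
-3129469/(-2324725) + d/4802108 = -3129469/(-2324725) - 120065/213/4802108 = -3129469*(-1/2324725) - 120065/213*1/4802108 = 3129469/2324725 - 120065/1022849004 = 3200695131591751/2377842650823900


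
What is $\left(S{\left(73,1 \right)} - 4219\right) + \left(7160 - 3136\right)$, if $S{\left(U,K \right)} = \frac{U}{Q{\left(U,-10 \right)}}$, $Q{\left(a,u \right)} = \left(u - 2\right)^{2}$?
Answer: $- \frac{28007}{144} \approx -194.49$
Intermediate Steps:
$Q{\left(a,u \right)} = \left(-2 + u\right)^{2}$
$S{\left(U,K \right)} = \frac{U}{144}$ ($S{\left(U,K \right)} = \frac{U}{\left(-2 - 10\right)^{2}} = \frac{U}{\left(-12\right)^{2}} = \frac{U}{144}$)
$\left(S{\left(73,1 \right)} - 4219\right) + \left(7160 - 3136\right) = \left(\frac{1}{144} \cdot 73 - 4219\right) + \left(7160 - 3136\right) = \left(\frac{73}{144} - 4219\right) + 4024 = - \frac{607463}{144} + 4024 = - \frac{28007}{144}$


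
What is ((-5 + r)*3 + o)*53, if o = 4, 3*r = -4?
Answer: -795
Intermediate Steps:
r = -4/3 (r = (1/3)*(-4) = -4/3 ≈ -1.3333)
((-5 + r)*3 + o)*53 = ((-5 - 4/3)*3 + 4)*53 = (-19/3*3 + 4)*53 = (-19 + 4)*53 = -15*53 = -795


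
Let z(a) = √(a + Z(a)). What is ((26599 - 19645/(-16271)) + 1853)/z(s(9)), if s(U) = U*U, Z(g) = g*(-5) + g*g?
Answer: 42087467*√77/1025073 ≈ 360.28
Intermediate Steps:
Z(g) = g² - 5*g (Z(g) = -5*g + g² = g² - 5*g)
s(U) = U²
z(a) = √(a + a*(-5 + a))
((26599 - 19645/(-16271)) + 1853)/z(s(9)) = ((26599 - 19645/(-16271)) + 1853)/(√(9²*(-4 + 9²))) = ((26599 - 19645*(-1/16271)) + 1853)/(√(81*(-4 + 81))) = ((26599 + 19645/16271) + 1853)/(√(81*77)) = (432811974/16271 + 1853)/(√6237) = 462962137/(16271*((9*√77))) = 462962137*(√77/693)/16271 = 42087467*√77/1025073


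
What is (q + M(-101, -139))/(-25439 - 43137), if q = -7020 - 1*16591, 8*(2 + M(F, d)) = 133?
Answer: 188771/548608 ≈ 0.34409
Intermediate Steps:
M(F, d) = 117/8 (M(F, d) = -2 + (⅛)*133 = -2 + 133/8 = 117/8)
q = -23611 (q = -7020 - 16591 = -23611)
(q + M(-101, -139))/(-25439 - 43137) = (-23611 + 117/8)/(-25439 - 43137) = -188771/8/(-68576) = -188771/8*(-1/68576) = 188771/548608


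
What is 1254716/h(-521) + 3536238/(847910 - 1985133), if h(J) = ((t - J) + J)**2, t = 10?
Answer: 356634567467/28430575 ≈ 12544.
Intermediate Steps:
h(J) = 100 (h(J) = ((10 - J) + J)**2 = 10**2 = 100)
1254716/h(-521) + 3536238/(847910 - 1985133) = 1254716/100 + 3536238/(847910 - 1985133) = 1254716*(1/100) + 3536238/(-1137223) = 313679/25 + 3536238*(-1/1137223) = 313679/25 - 3536238/1137223 = 356634567467/28430575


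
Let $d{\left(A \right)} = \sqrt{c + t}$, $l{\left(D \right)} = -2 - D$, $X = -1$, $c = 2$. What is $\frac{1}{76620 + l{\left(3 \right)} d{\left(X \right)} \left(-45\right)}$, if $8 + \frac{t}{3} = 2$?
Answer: $\frac{1277}{97857240} - \frac{i}{6523816} \approx 1.305 \cdot 10^{-5} - 1.5328 \cdot 10^{-7} i$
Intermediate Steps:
$t = -18$ ($t = -24 + 3 \cdot 2 = -24 + 6 = -18$)
$d{\left(A \right)} = 4 i$ ($d{\left(A \right)} = \sqrt{2 - 18} = \sqrt{-16} = 4 i$)
$\frac{1}{76620 + l{\left(3 \right)} d{\left(X \right)} \left(-45\right)} = \frac{1}{76620 + \left(-2 - 3\right) 4 i \left(-45\right)} = \frac{1}{76620 + - 5 \cdot 4 i \left(-45\right)} = \frac{1}{76620 + - 20 i \left(-45\right)} = \frac{1}{76620 + 900 i} = \frac{76620 - 900 i}{5871434400}$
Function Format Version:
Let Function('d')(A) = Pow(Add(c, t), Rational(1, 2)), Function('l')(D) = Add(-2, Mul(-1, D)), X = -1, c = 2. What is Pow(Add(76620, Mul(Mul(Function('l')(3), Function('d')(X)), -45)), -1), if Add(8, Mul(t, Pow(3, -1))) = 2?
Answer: Add(Rational(1277, 97857240), Mul(Rational(-1, 6523816), I)) ≈ Add(1.3050e-5, Mul(-1.5328e-7, I))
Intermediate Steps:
t = -18 (t = Add(-24, Mul(3, 2)) = Add(-24, 6) = -18)
Function('d')(A) = Mul(4, I) (Function('d')(A) = Pow(Add(2, -18), Rational(1, 2)) = Pow(-16, Rational(1, 2)) = Mul(4, I))
Pow(Add(76620, Mul(Mul(Function('l')(3), Function('d')(X)), -45)), -1) = Pow(Add(76620, Mul(Mul(Add(-2, Mul(-1, 3)), Mul(4, I)), -45)), -1) = Pow(Add(76620, Mul(Mul(Add(-2, -3), Mul(4, I)), -45)), -1) = Pow(Add(76620, Mul(Mul(-5, Mul(4, I)), -45)), -1) = Pow(Add(76620, Mul(Mul(-20, I), -45)), -1) = Pow(Add(76620, Mul(900, I)), -1) = Mul(Rational(1, 5871434400), Add(76620, Mul(-900, I)))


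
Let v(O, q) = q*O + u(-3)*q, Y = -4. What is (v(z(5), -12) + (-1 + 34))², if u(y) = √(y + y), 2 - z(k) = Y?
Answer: 657 + 936*I*√6 ≈ 657.0 + 2292.7*I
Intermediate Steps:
z(k) = 6 (z(k) = 2 - 1*(-4) = 2 + 4 = 6)
u(y) = √2*√y (u(y) = √(2*y) = √2*√y)
v(O, q) = O*q + I*q*√6 (v(O, q) = q*O + (√2*√(-3))*q = O*q + (√2*(I*√3))*q = O*q + (I*√6)*q = O*q + I*q*√6)
(v(z(5), -12) + (-1 + 34))² = (-12*(6 + I*√6) + (-1 + 34))² = ((-72 - 12*I*√6) + 33)² = (-39 - 12*I*√6)²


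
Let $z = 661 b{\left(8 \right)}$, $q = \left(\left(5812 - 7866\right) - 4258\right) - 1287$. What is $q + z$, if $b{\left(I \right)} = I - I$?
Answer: $-7599$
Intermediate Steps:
$b{\left(I \right)} = 0$
$q = -7599$ ($q = \left(-2054 - 4258\right) - 1287 = -6312 - 1287 = -7599$)
$z = 0$ ($z = 661 \cdot 0 = 0$)
$q + z = -7599 + 0 = -7599$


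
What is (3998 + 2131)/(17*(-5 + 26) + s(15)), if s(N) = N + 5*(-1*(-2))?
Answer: 6129/382 ≈ 16.044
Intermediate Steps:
s(N) = 10 + N (s(N) = N + 5*2 = N + 10 = 10 + N)
(3998 + 2131)/(17*(-5 + 26) + s(15)) = (3998 + 2131)/(17*(-5 + 26) + (10 + 15)) = 6129/(17*21 + 25) = 6129/(357 + 25) = 6129/382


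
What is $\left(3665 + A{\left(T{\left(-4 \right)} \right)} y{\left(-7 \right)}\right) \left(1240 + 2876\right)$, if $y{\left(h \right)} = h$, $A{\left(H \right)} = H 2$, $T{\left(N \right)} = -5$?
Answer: $15373260$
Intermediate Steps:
$A{\left(H \right)} = 2 H$
$\left(3665 + A{\left(T{\left(-4 \right)} \right)} y{\left(-7 \right)}\right) \left(1240 + 2876\right) = \left(3665 + 2 \left(-5\right) \left(-7\right)\right) \left(1240 + 2876\right) = \left(3665 - -70\right) 4116 = \left(3665 + 70\right) 4116 = 3735 \cdot 4116 = 15373260$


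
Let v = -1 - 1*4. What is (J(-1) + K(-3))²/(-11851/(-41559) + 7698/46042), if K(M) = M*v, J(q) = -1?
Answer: 13394216346/30913033 ≈ 433.29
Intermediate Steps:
v = -5 (v = -1 - 4 = -5)
K(M) = -5*M (K(M) = M*(-5) = -5*M)
(J(-1) + K(-3))²/(-11851/(-41559) + 7698/46042) = (-1 - 5*(-3))²/(-11851/(-41559) + 7698/46042) = (-1 + 15)²/(-11851*(-1/41559) + 7698*(1/46042)) = 14²/(1693/5937 + 3849/23021) = 196/(61826066/136675677) = 196*(136675677/61826066) = 13394216346/30913033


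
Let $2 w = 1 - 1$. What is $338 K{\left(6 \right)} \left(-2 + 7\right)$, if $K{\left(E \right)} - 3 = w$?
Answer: $5070$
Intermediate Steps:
$w = 0$ ($w = \frac{1 - 1}{2} = \frac{1}{2} \cdot 0 = 0$)
$K{\left(E \right)} = 3$ ($K{\left(E \right)} = 3 + 0 = 3$)
$338 K{\left(6 \right)} \left(-2 + 7\right) = 338 \cdot 3 \left(-2 + 7\right) = 338 \cdot 3 \cdot 5 = 338 \cdot 15 = 5070$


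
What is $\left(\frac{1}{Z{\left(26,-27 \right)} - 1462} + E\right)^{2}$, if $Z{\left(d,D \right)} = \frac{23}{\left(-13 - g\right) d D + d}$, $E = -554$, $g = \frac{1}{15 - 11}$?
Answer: $\frac{228299199596654218321}{743847293262096} \approx 3.0692 \cdot 10^{5}$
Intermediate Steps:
$g = \frac{1}{4} \approx 0.25$
$Z{\left(d,D \right)} = \frac{23}{d - \frac{53 D d}{4}}$ ($Z{\left(d,D \right)} = \frac{23}{\left(-13 - \frac{1}{4}\right) d D + d} = \frac{23}{- \frac{53 d}{4} D + d} = \frac{23}{- \frac{53 D d}{4} + d} = \frac{23}{d - \frac{53 D d}{4}}$)
$\left(\frac{1}{Z{\left(26,-27 \right)} - 1462} + E\right)^{2} = \left(\frac{1}{- \frac{92}{26 \left(-4 + 53 \left(-27\right)\right)} - 1462} - 554\right)^{2} = \left(\frac{1}{\left(-92\right) \frac{1}{26} \frac{1}{-4 - 1431} - 1462} - 554\right)^{2} = \left(\frac{1}{\left(-92\right) \frac{1}{26} \frac{1}{-1435} - 1462} - 554\right)^{2} = \left(\frac{1}{\left(-92\right) \frac{1}{26} \left(- \frac{1}{1435}\right) - 1462} - 554\right)^{2} = \left(\frac{1}{\frac{46}{18655} - 1462} - 554\right)^{2} = \left(\frac{1}{- \frac{27273564}{18655}} - 554\right)^{2} = \left(- \frac{18655}{27273564} - 554\right)^{2} = \left(- \frac{15109573111}{27273564}\right)^{2} = \frac{228299199596654218321}{743847293262096}$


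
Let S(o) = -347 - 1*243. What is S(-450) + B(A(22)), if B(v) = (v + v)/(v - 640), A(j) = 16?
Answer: -23012/39 ≈ -590.05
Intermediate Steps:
B(v) = 2*v/(-640 + v) (B(v) = (2*v)/(-640 + v) = 2*v/(-640 + v))
S(o) = -590 (S(o) = -347 - 243 = -590)
S(-450) + B(A(22)) = -590 + 2*16/(-640 + 16) = -590 + 2*16/(-624) = -590 + 2*16*(-1/624) = -590 - 2/39 = -23012/39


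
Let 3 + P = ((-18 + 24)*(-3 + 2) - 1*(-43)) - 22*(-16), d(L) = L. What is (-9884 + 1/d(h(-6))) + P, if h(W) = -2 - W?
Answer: -37991/4 ≈ -9497.8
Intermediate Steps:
P = 386 (P = -3 + (((-18 + 24)*(-3 + 2) - 1*(-43)) - 22*(-16)) = -3 + ((6*(-1) + 43) + 352) = -3 + ((-6 + 43) + 352) = -3 + (37 + 352) = -3 + 389 = 386)
(-9884 + 1/d(h(-6))) + P = (-9884 + 1/(-2 - 1*(-6))) + 386 = (-9884 + 1/(-2 + 6)) + 386 = (-9884 + 1/4) + 386 = (-9884 + ¼) + 386 = -39535/4 + 386 = -37991/4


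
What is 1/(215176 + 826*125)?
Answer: 1/318426 ≈ 3.1404e-6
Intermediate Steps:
1/(215176 + 826*125) = 1/(215176 + 103250) = 1/318426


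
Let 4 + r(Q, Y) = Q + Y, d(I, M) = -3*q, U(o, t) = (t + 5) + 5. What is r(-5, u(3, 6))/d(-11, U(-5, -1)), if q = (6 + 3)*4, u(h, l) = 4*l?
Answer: -5/36 ≈ -0.13889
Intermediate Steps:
U(o, t) = 10 + t (U(o, t) = (5 + t) + 5 = 10 + t)
q = 36 (q = 9*4 = 36)
d(I, M) = -108 (d(I, M) = -3*36 = -108)
r(Q, Y) = -4 + Q + Y (r(Q, Y) = -4 + (Q + Y) = -4 + Q + Y)
r(-5, u(3, 6))/d(-11, U(-5, -1)) = (-4 - 5 + 4*6)/(-108) = (-4 - 5 + 24)*(-1/108) = 15*(-1/108) = -5/36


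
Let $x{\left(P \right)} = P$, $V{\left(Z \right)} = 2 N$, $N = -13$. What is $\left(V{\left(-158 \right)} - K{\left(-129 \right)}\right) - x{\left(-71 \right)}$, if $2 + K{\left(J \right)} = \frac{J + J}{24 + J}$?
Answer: $\frac{1559}{35} \approx 44.543$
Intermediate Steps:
$V{\left(Z \right)} = -26$ ($V{\left(Z \right)} = 2 \left(-13\right) = -26$)
$K{\left(J \right)} = -2 + \frac{2 J}{24 + J}$ ($K{\left(J \right)} = -2 + \frac{J + J}{24 + J} = -2 + \frac{2 J}{24 + J}$)
$\left(V{\left(-158 \right)} - K{\left(-129 \right)}\right) - x{\left(-71 \right)} = \left(-26 - - \frac{48}{24 - 129}\right) - -71 = \left(-26 - - \frac{48}{-105}\right) + 71 = \left(-26 - \left(-48\right) \left(- \frac{1}{105}\right)\right) + 71 = \left(-26 - \frac{16}{35}\right) + 71 = - \frac{926}{35} + 71 = \frac{1559}{35}$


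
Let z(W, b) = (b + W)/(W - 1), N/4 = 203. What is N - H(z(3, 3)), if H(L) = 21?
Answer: 791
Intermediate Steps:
N = 812 (N = 4*203 = 812)
z(W, b) = (W + b)/(-1 + W)
N - H(z(3, 3)) = 812 - 1*21 = 812 - 21 = 791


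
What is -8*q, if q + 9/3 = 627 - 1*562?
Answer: -496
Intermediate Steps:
q = 62 (q = -3 + (627 - 1*562) = -3 + (627 - 562) = -3 + 65 = 62)
-8*q = -8*62 = -496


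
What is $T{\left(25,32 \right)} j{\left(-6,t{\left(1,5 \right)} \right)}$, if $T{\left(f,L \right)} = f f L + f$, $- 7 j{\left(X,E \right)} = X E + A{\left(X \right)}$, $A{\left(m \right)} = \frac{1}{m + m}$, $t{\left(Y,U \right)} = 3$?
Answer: $\frac{206925}{4} \approx 51731.0$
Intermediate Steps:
$A{\left(m \right)} = \frac{1}{2 m}$
$j{\left(X,E \right)} = - \frac{1}{14 X} - \frac{E X}{7}$ ($j{\left(X,E \right)} = - \frac{X E + \frac{1}{2 X}}{7} = - \frac{E X + \frac{1}{2 X}}{7} = - \frac{\frac{1}{2 X} + E X}{7} = - \frac{1}{14 X} - \frac{E X}{7}$)
$T{\left(f,L \right)} = f + L f^{2}$ ($T{\left(f,L \right)} = f^{2} L + f = L f^{2} + f = f + L f^{2}$)
$T{\left(25,32 \right)} j{\left(-6,t{\left(1,5 \right)} \right)} = 25 \left(1 + 32 \cdot 25\right) \left(- \frac{1}{14 \left(-6\right)} - \frac{3}{7} \left(-6\right)\right) = 25 \left(1 + 800\right) \left(\left(- \frac{1}{14}\right) \left(- \frac{1}{6}\right) + \frac{18}{7}\right) = 25 \cdot 801 \left(\frac{1}{84} + \frac{18}{7}\right) = 20025 \cdot \frac{31}{12} = \frac{206925}{4}$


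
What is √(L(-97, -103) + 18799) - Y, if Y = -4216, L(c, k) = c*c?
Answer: 4216 + 4*√1763 ≈ 4384.0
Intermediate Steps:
L(c, k) = c²
√(L(-97, -103) + 18799) - Y = √((-97)² + 18799) - 1*(-4216) = √(9409 + 18799) + 4216 = √28208 + 4216 = 4*√1763 + 4216 = 4216 + 4*√1763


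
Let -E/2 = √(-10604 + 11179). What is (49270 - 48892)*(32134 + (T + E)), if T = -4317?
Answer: 10514826 - 3780*√23 ≈ 1.0497e+7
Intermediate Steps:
E = -10*√23 (E = -2*√(-10604 + 11179) = -10*√23 ≈ -47.958)
(49270 - 48892)*(32134 + (T + E)) = (49270 - 48892)*(32134 + (-4317 - 10*√23)) = 378*(27817 - 10*√23) = 10514826 - 3780*√23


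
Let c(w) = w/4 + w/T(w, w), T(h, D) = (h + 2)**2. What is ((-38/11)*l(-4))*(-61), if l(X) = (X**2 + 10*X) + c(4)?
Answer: -477508/99 ≈ -4823.3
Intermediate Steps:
T(h, D) = (2 + h)**2
c(w) = w/4 + w/(2 + w)**2 (c(w) = w/4 + w/((2 + w)**2) = w*(1/4) + w/(2 + w)**2 = w/4 + w/(2 + w)**2)
l(X) = 10/9 + X**2 + 10*X (l(X) = (X**2 + 10*X) + ((1/4)*4 + 4/(2 + 4)**2) = (X**2 + 10*X) + (1 + 4/6**2) = (X**2 + 10*X) + (1 + 4*(1/36)) = (X**2 + 10*X) + (1 + 1/9) = (X**2 + 10*X) + 10/9 = 10/9 + X**2 + 10*X)
((-38/11)*l(-4))*(-61) = ((-38/11)*(10/9 + (-4)**2 + 10*(-4)))*(-61) = ((-38*1/11)*(10/9 + 16 - 40))*(-61) = -38/11*(-206/9)*(-61) = (7828/99)*(-61) = -477508/99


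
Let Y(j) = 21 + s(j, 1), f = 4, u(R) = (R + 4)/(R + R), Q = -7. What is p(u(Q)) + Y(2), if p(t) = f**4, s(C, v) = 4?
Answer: 281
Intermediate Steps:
u(R) = (4 + R)/(2*R) (u(R) = (4 + R)/((2*R)) = (4 + R)*(1/(2*R)) = (4 + R)/(2*R))
Y(j) = 25 (Y(j) = 21 + 4 = 25)
p(t) = 256 (p(t) = 4**4 = 256)
p(u(Q)) + Y(2) = 256 + 25 = 281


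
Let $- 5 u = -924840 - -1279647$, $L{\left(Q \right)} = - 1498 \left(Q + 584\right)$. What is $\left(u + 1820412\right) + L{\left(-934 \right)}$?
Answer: $\frac{11368753}{5} \approx 2.2738 \cdot 10^{6}$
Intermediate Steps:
$L{\left(Q \right)} = -874832 - 1498 Q$ ($L{\left(Q \right)} = - 1498 \left(584 + Q\right) = -874832 - 1498 Q$)
$u = - \frac{354807}{5}$ ($u = - \frac{-924840 - -1279647}{5} = - \frac{-924840 + 1279647}{5} = \left(- \frac{1}{5}\right) 354807 = - \frac{354807}{5} \approx -70961.0$)
$\left(u + 1820412\right) + L{\left(-934 \right)} = \left(- \frac{354807}{5} + 1820412\right) - -524300 = \frac{8747253}{5} + \left(-874832 + 1399132\right) = \frac{8747253}{5} + 524300 = \frac{11368753}{5}$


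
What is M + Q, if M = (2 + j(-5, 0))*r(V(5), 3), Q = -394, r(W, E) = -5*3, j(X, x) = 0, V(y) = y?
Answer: -424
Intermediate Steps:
r(W, E) = -15
M = -30 (M = (2 + 0)*(-15) = 2*(-15) = -30)
M + Q = -30 - 394 = -424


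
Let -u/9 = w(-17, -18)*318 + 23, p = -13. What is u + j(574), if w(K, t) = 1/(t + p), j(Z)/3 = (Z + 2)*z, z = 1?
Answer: 50013/31 ≈ 1613.3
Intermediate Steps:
j(Z) = 6 + 3*Z (j(Z) = 3*((Z + 2)*1) = 3*((2 + Z)*1) = 3*(2 + Z) = 6 + 3*Z)
w(K, t) = 1/(-13 + t) (w(K, t) = 1/(t - 13) = 1/(-13 + t))
u = -3555/31 (u = -9*(318/(-13 - 18) + 23) = -9*(318/(-31) + 23) = -9*(-1/31*318 + 23) = -9*(-318/31 + 23) = -9*395/31 = -3555/31 ≈ -114.68)
u + j(574) = -3555/31 + (6 + 3*574) = -3555/31 + (6 + 1722) = -3555/31 + 1728 = 50013/31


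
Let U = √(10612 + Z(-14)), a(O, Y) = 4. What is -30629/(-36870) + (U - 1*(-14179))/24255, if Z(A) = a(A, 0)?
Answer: 1534165/1083978 + 2*√2654/24255 ≈ 1.4196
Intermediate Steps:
Z(A) = 4
U = 2*√2654 (U = √(10612 + 4) = √10616 = 2*√2654 ≈ 103.03)
-30629/(-36870) + (U - 1*(-14179))/24255 = -30629/(-36870) + (2*√2654 - 1*(-14179))/24255 = -30629*(-1/36870) + (2*√2654 + 14179)*(1/24255) = 30629/36870 + (14179 + 2*√2654)*(1/24255) = 30629/36870 + (1289/2205 + 2*√2654/24255) = 1534165/1083978 + 2*√2654/24255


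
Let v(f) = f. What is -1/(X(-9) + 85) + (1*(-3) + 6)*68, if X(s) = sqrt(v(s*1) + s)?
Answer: 1477487/7243 + 3*I*sqrt(2)/7243 ≈ 203.99 + 0.00058576*I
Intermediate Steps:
X(s) = sqrt(2)*sqrt(s) (X(s) = sqrt(s*1 + s) = sqrt(s + s) = sqrt(2*s) = sqrt(2)*sqrt(s))
-1/(X(-9) + 85) + (1*(-3) + 6)*68 = -1/(sqrt(2)*sqrt(-9) + 85) + (1*(-3) + 6)*68 = -1/(sqrt(2)*(3*I) + 85) + (-3 + 6)*68 = -1/(3*I*sqrt(2) + 85) + 3*68 = -1/(85 + 3*I*sqrt(2)) + 204 = 204 - 1/(85 + 3*I*sqrt(2))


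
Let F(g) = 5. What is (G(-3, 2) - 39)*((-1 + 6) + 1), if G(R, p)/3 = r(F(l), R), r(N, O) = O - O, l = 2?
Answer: -234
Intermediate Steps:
r(N, O) = 0
G(R, p) = 0 (G(R, p) = 3*0 = 0)
(G(-3, 2) - 39)*((-1 + 6) + 1) = (0 - 39)*((-1 + 6) + 1) = -39*(5 + 1) = -39*6 = -234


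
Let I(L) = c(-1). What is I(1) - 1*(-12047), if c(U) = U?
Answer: 12046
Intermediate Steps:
I(L) = -1
I(1) - 1*(-12047) = -1 - 1*(-12047) = -1 + 12047 = 12046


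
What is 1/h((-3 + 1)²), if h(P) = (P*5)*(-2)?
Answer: -1/40 ≈ -0.025000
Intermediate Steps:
h(P) = -10*P (h(P) = (5*P)*(-2) = -10*P)
1/h((-3 + 1)²) = 1/(-10*(-3 + 1)²) = 1/(-10*(-2)²) = 1/(-10*4) = 1/(-40) = -1/40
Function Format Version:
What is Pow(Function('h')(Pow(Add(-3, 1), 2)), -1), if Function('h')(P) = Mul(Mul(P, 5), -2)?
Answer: Rational(-1, 40) ≈ -0.025000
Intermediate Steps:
Function('h')(P) = Mul(-10, P) (Function('h')(P) = Mul(Mul(5, P), -2) = Mul(-10, P))
Pow(Function('h')(Pow(Add(-3, 1), 2)), -1) = Pow(Mul(-10, Pow(Add(-3, 1), 2)), -1) = Pow(Mul(-10, Pow(-2, 2)), -1) = Pow(Mul(-10, 4), -1) = Pow(-40, -1) = Rational(-1, 40)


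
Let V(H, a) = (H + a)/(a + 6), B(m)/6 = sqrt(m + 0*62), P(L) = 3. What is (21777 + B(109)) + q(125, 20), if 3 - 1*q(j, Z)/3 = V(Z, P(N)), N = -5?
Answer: 65335/3 + 6*sqrt(109) ≈ 21841.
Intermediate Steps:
B(m) = 6*sqrt(m) (B(m) = 6*sqrt(m + 0*62) = 6*sqrt(m + 0) = 6*sqrt(m))
V(H, a) = (H + a)/(6 + a)
q(j, Z) = 8 - Z/3 (q(j, Z) = 9 - 3*(Z + 3)/(6 + 3) = 9 - 3*(3 + Z)/9 = 9 - (3 + Z)/3 = 9 - 3*(1/3 + Z/9) = 9 + (-1 - Z/3) = 8 - Z/3)
(21777 + B(109)) + q(125, 20) = (21777 + 6*sqrt(109)) + (8 - 1/3*20) = (21777 + 6*sqrt(109)) + (8 - 20/3) = (21777 + 6*sqrt(109)) + 4/3 = 65335/3 + 6*sqrt(109)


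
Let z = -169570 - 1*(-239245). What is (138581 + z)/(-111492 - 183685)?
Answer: -208256/295177 ≈ -0.70553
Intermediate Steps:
z = 69675 (z = -169570 + 239245 = 69675)
(138581 + z)/(-111492 - 183685) = (138581 + 69675)/(-111492 - 183685) = 208256/(-295177) = 208256*(-1/295177) = -208256/295177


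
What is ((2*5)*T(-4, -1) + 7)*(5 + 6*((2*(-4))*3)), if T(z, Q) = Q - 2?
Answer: 3197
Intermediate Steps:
T(z, Q) = -2 + Q
((2*5)*T(-4, -1) + 7)*(5 + 6*((2*(-4))*3)) = ((2*5)*(-2 - 1) + 7)*(5 + 6*((2*(-4))*3)) = (10*(-3) + 7)*(5 + 6*(-8*3)) = (-30 + 7)*(5 + 6*(-24)) = -23*(5 - 144) = -23*(-139) = 3197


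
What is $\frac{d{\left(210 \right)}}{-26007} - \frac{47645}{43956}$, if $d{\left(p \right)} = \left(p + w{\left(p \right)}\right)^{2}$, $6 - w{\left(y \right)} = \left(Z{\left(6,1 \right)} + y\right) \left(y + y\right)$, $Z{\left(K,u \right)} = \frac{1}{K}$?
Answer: $- \frac{113604796367737}{381054564} \approx -2.9813 \cdot 10^{5}$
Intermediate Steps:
$w{\left(y \right)} = 6 - 2 y \left(\frac{1}{6} + y\right)$ ($w{\left(y \right)} = 6 - \left(\frac{1}{6} + y\right) \left(y + y\right) = 6 - \left(\frac{1}{6} + y\right) 2 y = 6 - 2 y \left(\frac{1}{6} + y\right)$)
$d{\left(p \right)} = \left(6 - 2 p^{2} + \frac{2 p}{3}\right)^{2}$ ($d{\left(p \right)} = \left(p - \left(-6 + 2 p^{2} + \frac{p}{3}\right)\right)^{2} = \left(6 - 2 p^{2} + \frac{2 p}{3}\right)^{2}$)
$\frac{d{\left(210 \right)}}{-26007} - \frac{47645}{43956} = \frac{\frac{4}{9} \left(-9 - 210 + 3 \cdot 210^{2}\right)^{2}}{-26007} - \frac{47645}{43956} = \frac{4 \left(-9 - 210 + 3 \cdot 44100\right)^{2}}{9} \left(- \frac{1}{26007}\right) - \frac{47645}{43956} = \frac{4 \left(-9 - 210 + 132300\right)^{2}}{9} \left(- \frac{1}{26007}\right) - \frac{47645}{43956} = \frac{4 \cdot 132081^{2}}{9} \left(- \frac{1}{26007}\right) - \frac{47645}{43956} = \frac{4}{9} \cdot 17445390561 \left(- \frac{1}{26007}\right) - \frac{47645}{43956} = 7753506916 \left(- \frac{1}{26007}\right) - \frac{47645}{43956} = - \frac{7753506916}{26007} - \frac{47645}{43956} = - \frac{113604796367737}{381054564}$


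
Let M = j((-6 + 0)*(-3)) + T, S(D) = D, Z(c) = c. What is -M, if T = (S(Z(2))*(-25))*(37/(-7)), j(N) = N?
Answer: -1976/7 ≈ -282.29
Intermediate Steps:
T = 1850/7 (T = (2*(-25))*(37/(-7)) = -1850*(-1)/7 = -50*(-37/7) = 1850/7 ≈ 264.29)
M = 1976/7 (M = (-6 + 0)*(-3) + 1850/7 = -6*(-3) + 1850/7 = 18 + 1850/7 = 1976/7 ≈ 282.29)
-M = -1*1976/7 = -1976/7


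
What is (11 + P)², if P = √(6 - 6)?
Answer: 121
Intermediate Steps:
P = 0 (P = √0 = 0)
(11 + P)² = (11 + 0)² = 11² = 121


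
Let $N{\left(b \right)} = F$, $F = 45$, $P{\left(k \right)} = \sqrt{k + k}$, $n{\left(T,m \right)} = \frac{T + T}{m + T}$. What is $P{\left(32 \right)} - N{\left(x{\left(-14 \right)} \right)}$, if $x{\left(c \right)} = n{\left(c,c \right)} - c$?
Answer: $-37$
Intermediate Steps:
$n{\left(T,m \right)} = \frac{2 T}{T + m}$
$x{\left(c \right)} = 1 - c$ ($x{\left(c \right)} = \frac{2 c}{c + c} - c = \frac{2 c}{2 c} - c = 2 c \frac{1}{2 c} - c = 1 - c$)
$P{\left(k \right)} = \sqrt{2} \sqrt{k}$ ($P{\left(k \right)} = \sqrt{2 k} = \sqrt{2} \sqrt{k}$)
$N{\left(b \right)} = 45$
$P{\left(32 \right)} - N{\left(x{\left(-14 \right)} \right)} = \sqrt{2} \sqrt{32} - 45 = \sqrt{2} \cdot 4 \sqrt{2} - 45 = 8 - 45 = -37$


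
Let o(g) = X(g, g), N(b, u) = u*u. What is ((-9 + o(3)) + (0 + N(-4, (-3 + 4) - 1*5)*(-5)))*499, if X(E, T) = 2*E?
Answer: -41417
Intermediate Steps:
N(b, u) = u**2
o(g) = 2*g
((-9 + o(3)) + (0 + N(-4, (-3 + 4) - 1*5)*(-5)))*499 = ((-9 + 2*3) + (0 + ((-3 + 4) - 1*5)**2*(-5)))*499 = ((-9 + 6) + (0 + (1 - 5)**2*(-5)))*499 = (-3 + (0 + (-4)**2*(-5)))*499 = (-3 + (0 + 16*(-5)))*499 = (-3 + (0 - 80))*499 = (-3 - 80)*499 = -83*499 = -41417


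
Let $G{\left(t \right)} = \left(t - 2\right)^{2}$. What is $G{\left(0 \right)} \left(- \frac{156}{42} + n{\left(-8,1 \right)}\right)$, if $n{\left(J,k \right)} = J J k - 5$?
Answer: $\frac{1548}{7} \approx 221.14$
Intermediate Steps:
$G{\left(t \right)} = \left(-2 + t\right)^{2}$
$n{\left(J,k \right)} = -5 + k J^{2}$ ($n{\left(J,k \right)} = J^{2} k - 5 = k J^{2} - 5 = -5 + k J^{2}$)
$G{\left(0 \right)} \left(- \frac{156}{42} + n{\left(-8,1 \right)}\right) = \left(-2 + 0\right)^{2} \left(- \frac{156}{42} - \left(5 - \left(-8\right)^{2}\right)\right) = \left(-2\right)^{2} \left(\left(-156\right) \frac{1}{42} + \left(-5 + 1 \cdot 64\right)\right) = 4 \left(- \frac{26}{7} + \left(-5 + 64\right)\right) = 4 \left(- \frac{26}{7} + 59\right) = 4 \cdot \frac{387}{7} = \frac{1548}{7}$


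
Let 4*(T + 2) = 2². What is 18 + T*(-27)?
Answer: 45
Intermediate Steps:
T = -1 (T = -2 + (¼)*2² = -2 + (¼)*4 = -2 + 1 = -1)
18 + T*(-27) = 18 - 1*(-27) = 18 + 27 = 45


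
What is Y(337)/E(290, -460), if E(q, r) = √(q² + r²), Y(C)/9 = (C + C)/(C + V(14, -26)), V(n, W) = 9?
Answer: 3033*√2957/5115610 ≈ 0.032240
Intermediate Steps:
Y(C) = 18*C/(9 + C) (Y(C) = 9*((C + C)/(C + 9)) = 9*((2*C)/(9 + C)) = 9*(2*C/(9 + C)) = 18*C/(9 + C))
Y(337)/E(290, -460) = (18*337/(9 + 337))/(√(290² + (-460)²)) = (18*337/346)/(√(84100 + 211600)) = (18*337*(1/346))/(√295700) = 3033/(173*((10*√2957))) = 3033*(√2957/29570)/173 = 3033*√2957/5115610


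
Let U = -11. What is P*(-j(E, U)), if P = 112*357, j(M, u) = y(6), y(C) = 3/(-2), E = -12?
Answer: 59976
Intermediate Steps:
y(C) = -3/2 (y(C) = 3*(-½) = -3/2)
j(M, u) = -3/2
P = 39984
P*(-j(E, U)) = 39984*(-1*(-3/2)) = 39984*(3/2) = 59976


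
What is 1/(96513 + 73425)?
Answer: 1/169938 ≈ 5.8845e-6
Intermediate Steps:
1/(96513 + 73425) = 1/169938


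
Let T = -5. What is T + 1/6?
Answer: -29/6 ≈ -4.8333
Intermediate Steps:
T + 1/6 = -5 + 1/6 = -29/6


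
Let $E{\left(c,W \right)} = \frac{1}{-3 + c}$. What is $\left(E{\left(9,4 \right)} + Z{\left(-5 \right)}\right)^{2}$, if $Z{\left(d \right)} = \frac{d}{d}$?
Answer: $\frac{49}{36} \approx 1.3611$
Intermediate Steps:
$Z{\left(d \right)} = 1$
$\left(E{\left(9,4 \right)} + Z{\left(-5 \right)}\right)^{2} = \left(\frac{1}{-3 + 9} + 1\right)^{2} = \left(\frac{1}{6} + 1\right)^{2} = \left(\frac{7}{6}\right)^{2} = \frac{49}{36}$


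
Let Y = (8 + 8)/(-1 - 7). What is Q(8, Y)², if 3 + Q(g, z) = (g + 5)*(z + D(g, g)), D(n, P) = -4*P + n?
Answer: 116281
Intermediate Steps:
D(n, P) = n - 4*P
Y = -2 (Y = 16/(-8) = 16*(-⅛) = -2)
Q(g, z) = -3 + (5 + g)*(z - 3*g) (Q(g, z) = -3 + (g + 5)*(z + (g - 4*g)) = -3 + (5 + g)*(z - 3*g))
Q(8, Y)² = (-3 - 15*8 - 3*8² + 5*(-2) + 8*(-2))² = (-3 - 120 - 3*64 - 10 - 16)² = (-3 - 120 - 192 - 10 - 16)² = (-341)² = 116281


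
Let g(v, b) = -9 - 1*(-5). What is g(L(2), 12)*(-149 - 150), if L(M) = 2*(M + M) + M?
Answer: 1196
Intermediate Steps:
L(M) = 5*M (L(M) = 2*(2*M) + M = 4*M + M = 5*M)
g(v, b) = -4 (g(v, b) = -9 + 5 = -4)
g(L(2), 12)*(-149 - 150) = -4*(-149 - 150) = -4*(-299) = 1196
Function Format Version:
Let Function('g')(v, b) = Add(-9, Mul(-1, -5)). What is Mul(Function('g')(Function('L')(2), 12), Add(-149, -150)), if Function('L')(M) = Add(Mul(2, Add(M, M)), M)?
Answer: 1196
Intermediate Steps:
Function('L')(M) = Mul(5, M) (Function('L')(M) = Add(Mul(2, Mul(2, M)), M) = Add(Mul(4, M), M) = Mul(5, M))
Function('g')(v, b) = -4 (Function('g')(v, b) = Add(-9, 5) = -4)
Mul(Function('g')(Function('L')(2), 12), Add(-149, -150)) = Mul(-4, Add(-149, -150)) = Mul(-4, -299) = 1196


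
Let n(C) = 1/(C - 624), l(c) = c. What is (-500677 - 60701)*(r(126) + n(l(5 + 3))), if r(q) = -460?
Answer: 79536315729/308 ≈ 2.5823e+8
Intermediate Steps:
n(C) = 1/(-624 + C)
(-500677 - 60701)*(r(126) + n(l(5 + 3))) = (-500677 - 60701)*(-460 + 1/(-624 + (5 + 3))) = -561378*(-460 + 1/(-624 + 8)) = -561378*(-460 + 1/(-616)) = -561378*(-460 - 1/616) = -561378*(-283361/616) = 79536315729/308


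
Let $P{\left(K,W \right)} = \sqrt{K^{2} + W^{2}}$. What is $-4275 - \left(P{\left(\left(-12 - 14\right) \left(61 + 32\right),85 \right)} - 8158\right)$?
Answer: $3883 - \sqrt{5853949} \approx 1463.5$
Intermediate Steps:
$-4275 - \left(P{\left(\left(-12 - 14\right) \left(61 + 32\right),85 \right)} - 8158\right) = -4275 - \left(\sqrt{\left(\left(-12 - 14\right) \left(61 + 32\right)\right)^{2} + 85^{2}} - 8158\right) = -4275 - \left(\sqrt{\left(\left(-26\right) 93\right)^{2} + 7225} - 8158\right) = -4275 - \left(\sqrt{\left(-2418\right)^{2} + 7225} - 8158\right) = -4275 - \left(\sqrt{5846724 + 7225} - 8158\right) = -4275 - \left(\sqrt{5853949} - 8158\right) = -4275 - \left(-8158 + \sqrt{5853949}\right) = -4275 + \left(8158 - \sqrt{5853949}\right) = 3883 - \sqrt{5853949}$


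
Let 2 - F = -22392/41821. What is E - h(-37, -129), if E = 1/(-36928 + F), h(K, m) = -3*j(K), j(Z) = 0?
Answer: -41821/1544259854 ≈ -2.7082e-5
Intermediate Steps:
F = 106034/41821 (F = 2 - (-22392)/41821 = 2 - 1*(-22392/41821) = 2 + 22392/41821 = 106034/41821 ≈ 2.5354)
h(K, m) = 0 (h(K, m) = -3*0 = 0)
E = -41821/1544259854 (E = 1/(-36928 + 106034/41821) = 1/(-1544259854/41821) = -41821/1544259854 ≈ -2.7082e-5)
E - h(-37, -129) = -41821/1544259854 - 1*0 = -41821/1544259854 + 0 = -41821/1544259854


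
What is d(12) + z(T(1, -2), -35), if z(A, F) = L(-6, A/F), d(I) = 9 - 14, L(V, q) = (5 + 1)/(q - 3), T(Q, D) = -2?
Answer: -725/103 ≈ -7.0388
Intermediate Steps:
L(V, q) = 6/(-3 + q)
d(I) = -5
z(A, F) = 6/(-3 + A/F)
d(12) + z(T(1, -2), -35) = -5 + 6*(-35)/(-2 - 3*(-35)) = -5 + 6*(-35)/(-2 + 105) = -5 + 6*(-35)/103 = -5 + 6*(-35)*(1/103) = -5 - 210/103 = -725/103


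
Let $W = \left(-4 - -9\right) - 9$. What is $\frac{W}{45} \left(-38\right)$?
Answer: $\frac{152}{45} \approx 3.3778$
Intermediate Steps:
$W = -4$ ($W = \left(-4 + 9\right) - 9 = 5 - 9 = -4$)
$\frac{W}{45} \left(-38\right) = \frac{1}{45} \left(-4\right) \left(-38\right) = \left(- \frac{4}{45}\right) \left(-38\right) = \frac{152}{45}$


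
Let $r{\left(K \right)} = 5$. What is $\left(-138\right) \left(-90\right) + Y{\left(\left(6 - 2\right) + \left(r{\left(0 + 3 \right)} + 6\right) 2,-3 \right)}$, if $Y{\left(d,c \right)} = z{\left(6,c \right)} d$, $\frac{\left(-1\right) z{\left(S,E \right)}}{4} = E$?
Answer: $12732$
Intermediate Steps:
$z{\left(S,E \right)} = - 4 E$
$Y{\left(d,c \right)} = - 4 c d$
$\left(-138\right) \left(-90\right) + Y{\left(\left(6 - 2\right) + \left(r{\left(0 + 3 \right)} + 6\right) 2,-3 \right)} = \left(-138\right) \left(-90\right) - - 12 \left(\left(6 - 2\right) + \left(5 + 6\right) 2\right) = 12420 - - 12 \left(4 + 11 \cdot 2\right) = 12420 - - 12 \left(4 + 22\right) = 12420 - \left(-12\right) 26 = 12420 + 312 = 12732$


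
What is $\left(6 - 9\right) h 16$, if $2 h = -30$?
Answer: $720$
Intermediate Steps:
$h = -15$ ($h = \frac{1}{2} \left(-30\right) = -15$)
$\left(6 - 9\right) h 16 = \left(6 - 9\right) \left(-15\right) 16 = \left(-3\right) \left(-15\right) 16 = 45 \cdot 16 = 720$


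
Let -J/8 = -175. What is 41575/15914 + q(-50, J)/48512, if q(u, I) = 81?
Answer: 1009087717/386009984 ≈ 2.6142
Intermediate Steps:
J = 1400 (J = -8*(-175) = 1400)
41575/15914 + q(-50, J)/48512 = 41575/15914 + 81/48512 = 1009087717/386009984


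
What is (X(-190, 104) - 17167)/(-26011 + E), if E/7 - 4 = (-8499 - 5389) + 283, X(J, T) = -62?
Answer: 5743/40406 ≈ 0.14213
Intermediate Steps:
E = -95207 (E = 28 + 7*((-8499 - 5389) + 283) = 28 + 7*(-13888 + 283) = 28 + 7*(-13605) = 28 - 95235 = -95207)
(X(-190, 104) - 17167)/(-26011 + E) = (-62 - 17167)/(-26011 - 95207) = -17229/(-121218) = -17229*(-1/121218) = 5743/40406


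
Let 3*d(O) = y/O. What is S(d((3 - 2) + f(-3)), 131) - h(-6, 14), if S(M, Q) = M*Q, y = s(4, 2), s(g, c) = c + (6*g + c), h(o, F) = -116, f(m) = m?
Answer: -1486/3 ≈ -495.33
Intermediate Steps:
s(g, c) = 2*c + 6*g (s(g, c) = c + (c + 6*g) = 2*c + 6*g)
y = 28 (y = 2*2 + 6*4 = 4 + 24 = 28)
d(O) = 28/(3*O) (d(O) = (28/O)/3 = 28/(3*O))
S(d((3 - 2) + f(-3)), 131) - h(-6, 14) = (28/(3*((3 - 2) - 3)))*131 - 1*(-116) = (28/(3*(1 - 3)))*131 + 116 = ((28/3)/(-2))*131 + 116 = ((28/3)*(-½))*131 + 116 = -14/3*131 + 116 = -1834/3 + 116 = -1486/3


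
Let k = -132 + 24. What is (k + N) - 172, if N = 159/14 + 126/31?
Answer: -114827/434 ≈ -264.58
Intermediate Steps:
k = -108
N = 6693/434 (N = 159*(1/14) + 126*(1/31) = 159/14 + 126/31 = 6693/434 ≈ 15.422)
(k + N) - 172 = (-108 + 6693/434) - 172 = -40179/434 - 172 = -114827/434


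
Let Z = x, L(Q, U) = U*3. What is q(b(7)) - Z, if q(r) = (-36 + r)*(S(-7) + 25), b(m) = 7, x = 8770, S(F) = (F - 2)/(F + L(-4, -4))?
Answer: -180666/19 ≈ -9508.7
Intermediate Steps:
L(Q, U) = 3*U
S(F) = (-2 + F)/(-12 + F) (S(F) = (F - 2)/(F + 3*(-4)) = (-2 + F)/(F - 12) = (-2 + F)/(-12 + F))
Z = 8770
q(r) = -17424/19 + 484*r/19 (q(r) = (-36 + r)*((-2 - 7)/(-12 - 7) + 25) = (-36 + r)*(-9/(-19) + 25) = (-36 + r)*(-1/19*(-9) + 25) = (-36 + r)*(9/19 + 25) = (-36 + r)*(484/19) = -17424/19 + 484*r/19)
q(b(7)) - Z = (-17424/19 + (484/19)*7) - 1*8770 = (-17424/19 + 3388/19) - 8770 = -14036/19 - 8770 = -180666/19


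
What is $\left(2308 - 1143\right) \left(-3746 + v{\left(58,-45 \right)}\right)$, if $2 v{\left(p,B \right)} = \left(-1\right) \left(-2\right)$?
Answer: $-4362925$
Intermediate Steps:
$v{\left(p,B \right)} = 1$ ($v{\left(p,B \right)} = \frac{\left(-1\right) \left(-2\right)}{2} = \frac{1}{2} \cdot 2 = 1$)
$\left(2308 - 1143\right) \left(-3746 + v{\left(58,-45 \right)}\right) = \left(2308 - 1143\right) \left(-3746 + 1\right) = 1165 \left(-3745\right) = -4362925$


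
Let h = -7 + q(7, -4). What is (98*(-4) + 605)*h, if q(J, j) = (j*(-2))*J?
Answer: 10437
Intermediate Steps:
q(J, j) = -2*J*j (q(J, j) = (-2*j)*J = -2*J*j)
h = 49 (h = -7 - 2*7*(-4) = -7 + 56 = 49)
(98*(-4) + 605)*h = (98*(-4) + 605)*49 = (-392 + 605)*49 = 213*49 = 10437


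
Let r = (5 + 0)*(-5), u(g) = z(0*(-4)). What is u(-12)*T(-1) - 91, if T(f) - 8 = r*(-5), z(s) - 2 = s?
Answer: 175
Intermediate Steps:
z(s) = 2 + s
u(g) = 2 (u(g) = 2 + 0*(-4) = 2 + 0 = 2)
r = -25 (r = 5*(-5) = -25)
T(f) = 133 (T(f) = 8 - 25*(-5) = 8 + 125 = 133)
u(-12)*T(-1) - 91 = 2*133 - 91 = 266 - 91 = 175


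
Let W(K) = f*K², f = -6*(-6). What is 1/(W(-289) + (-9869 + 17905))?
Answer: 1/3014792 ≈ 3.3170e-7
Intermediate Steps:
f = 36
W(K) = 36*K²
1/(W(-289) + (-9869 + 17905)) = 1/(36*(-289)² + (-9869 + 17905)) = 1/(36*83521 + 8036) = 1/(3006756 + 8036) = 1/3014792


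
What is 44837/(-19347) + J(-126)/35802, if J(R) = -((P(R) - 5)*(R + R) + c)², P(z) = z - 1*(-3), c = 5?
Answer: -6712474493087/230887098 ≈ -29073.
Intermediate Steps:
P(z) = 3 + z (P(z) = z + 3 = 3 + z)
J(R) = -(5 + 2*R*(-2 + R))² (J(R) = -(((3 + R) - 5)*(R + R) + 5)² = -((-2 + R)*(2*R) + 5)² = -(2*R*(-2 + R) + 5)² = -(5 + 2*R*(-2 + R))²)
44837/(-19347) + J(-126)/35802 = 44837/(-19347) - (5 - 4*(-126) + 2*(-126)²)²/35802 = 44837*(-1/19347) - (5 + 504 + 2*15876)²*(1/35802) = -44837/19347 - (5 + 504 + 31752)²*(1/35802) = -44837/19347 - 1*32261²*(1/35802) = -44837/19347 - 1*1040772121*(1/35802) = -44837/19347 - 1040772121*1/35802 = -44837/19347 - 1040772121/35802 = -6712474493087/230887098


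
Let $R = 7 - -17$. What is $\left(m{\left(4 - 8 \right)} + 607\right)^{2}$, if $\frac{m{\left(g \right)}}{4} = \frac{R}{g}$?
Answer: $339889$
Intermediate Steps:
$R = 24$ ($R = 7 + 17 = 24$)
$m{\left(g \right)} = \frac{96}{g}$ ($m{\left(g \right)} = 4 \frac{24}{g} = \frac{96}{g}$)
$\left(m{\left(4 - 8 \right)} + 607\right)^{2} = \left(\frac{96}{4 - 8} + 607\right)^{2} = \left(\frac{96}{-4} + 607\right)^{2} = \left(96 \left(- \frac{1}{4}\right) + 607\right)^{2} = \left(-24 + 607\right)^{2} = 583^{2} = 339889$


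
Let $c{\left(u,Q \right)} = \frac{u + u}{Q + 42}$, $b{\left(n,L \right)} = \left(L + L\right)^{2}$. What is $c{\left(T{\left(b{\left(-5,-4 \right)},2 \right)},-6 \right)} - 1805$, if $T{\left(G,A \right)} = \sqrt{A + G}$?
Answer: $-1805 + \frac{\sqrt{66}}{18} \approx -1804.5$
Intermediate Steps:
$b{\left(n,L \right)} = 4 L^{2}$ ($b{\left(n,L \right)} = \left(2 L\right)^{2} = 4 L^{2}$)
$c{\left(u,Q \right)} = \frac{2 u}{42 + Q}$
$c{\left(T{\left(b{\left(-5,-4 \right)},2 \right)},-6 \right)} - 1805 = \frac{2 \sqrt{2 + 4 \left(-4\right)^{2}}}{42 - 6} - 1805 = \frac{2 \sqrt{2 + 4 \cdot 16}}{36} - 1805 = 2 \sqrt{2 + 64} \cdot \frac{1}{36} - 1805 = 2 \sqrt{66} \cdot \frac{1}{36} - 1805 = \frac{\sqrt{66}}{18} - 1805 = -1805 + \frac{\sqrt{66}}{18}$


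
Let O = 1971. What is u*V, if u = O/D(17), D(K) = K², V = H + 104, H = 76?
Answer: 354780/289 ≈ 1227.6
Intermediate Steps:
V = 180 (V = 76 + 104 = 180)
u = 1971/289 (u = 1971/(17²) = 1971/289 ≈ 6.8201)
u*V = (1971/289)*180 = 354780/289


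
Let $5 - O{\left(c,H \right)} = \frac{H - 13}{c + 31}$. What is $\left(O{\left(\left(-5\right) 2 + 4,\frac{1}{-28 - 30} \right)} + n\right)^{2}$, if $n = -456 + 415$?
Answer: $\frac{105863521}{84100} \approx 1258.8$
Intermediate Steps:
$n = -41$
$O{\left(c,H \right)} = 5 - \frac{-13 + H}{31 + c}$ ($O{\left(c,H \right)} = 5 - \frac{H - 13}{c + 31} = 5 - \frac{-13 + H}{31 + c}$)
$\left(O{\left(\left(-5\right) 2 + 4,\frac{1}{-28 - 30} \right)} + n\right)^{2} = \left(\frac{168 - \frac{1}{-28 - 30} + 5 \left(\left(-5\right) 2 + 4\right)}{31 + \left(\left(-5\right) 2 + 4\right)} - 41\right)^{2} = \left(\frac{168 - \frac{1}{-58} + 5 \left(-10 + 4\right)}{31 + \left(-10 + 4\right)} - 41\right)^{2} = \left(\frac{168 - - \frac{1}{58} + 5 \left(-6\right)}{31 - 6} - 41\right)^{2} = \left(\frac{168 + \frac{1}{58} - 30}{25} - 41\right)^{2} = \left(\frac{1}{25} \cdot \frac{8005}{58} - 41\right)^{2} = \left(\frac{1601}{290} - 41\right)^{2} = \left(- \frac{10289}{290}\right)^{2} = \frac{105863521}{84100}$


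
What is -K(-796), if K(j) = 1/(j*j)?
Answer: -1/633616 ≈ -1.5782e-6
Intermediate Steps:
K(j) = j⁻²
-K(-796) = -1/(-796)² = -1*1/633616 = -1/633616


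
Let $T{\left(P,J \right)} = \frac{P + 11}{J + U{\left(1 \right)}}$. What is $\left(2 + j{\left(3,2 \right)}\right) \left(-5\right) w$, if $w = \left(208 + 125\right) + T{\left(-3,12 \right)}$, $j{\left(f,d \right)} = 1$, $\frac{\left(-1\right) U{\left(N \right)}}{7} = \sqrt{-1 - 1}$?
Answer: $- \frac{605115}{121} - \frac{420 i \sqrt{2}}{121} \approx -5001.0 - 4.9088 i$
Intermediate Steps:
$U{\left(N \right)} = - 7 i \sqrt{2}$ ($U{\left(N \right)} = - 7 \sqrt{-1 - 1} = - 7 \sqrt{-2} = - 7 i \sqrt{2}$)
$T{\left(P,J \right)} = \frac{11 + P}{J - 7 i \sqrt{2}}$ ($T{\left(P,J \right)} = \frac{P + 11}{J - 7 i \sqrt{2}} = \frac{11 + P}{J - 7 i \sqrt{2}}$)
$w = 333 + \frac{8}{12 - 7 i \sqrt{2}}$ ($w = \left(208 + 125\right) + \frac{11 - 3}{12 - 7 i \sqrt{2}} = 333 + \frac{1}{12 - 7 i \sqrt{2}} \cdot 8 = 333 + \frac{8}{12 - 7 i \sqrt{2}} \approx 333.4 + 0.32726 i$)
$\left(2 + j{\left(3,2 \right)}\right) \left(-5\right) w = \left(2 + 1\right) \left(-5\right) \left(\frac{40341}{121} + \frac{28 i \sqrt{2}}{121}\right) = 3 \left(-5\right) \left(\frac{40341}{121} + \frac{28 i \sqrt{2}}{121}\right) = - 15 \left(\frac{40341}{121} + \frac{28 i \sqrt{2}}{121}\right) = - \frac{605115}{121} - \frac{420 i \sqrt{2}}{121}$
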